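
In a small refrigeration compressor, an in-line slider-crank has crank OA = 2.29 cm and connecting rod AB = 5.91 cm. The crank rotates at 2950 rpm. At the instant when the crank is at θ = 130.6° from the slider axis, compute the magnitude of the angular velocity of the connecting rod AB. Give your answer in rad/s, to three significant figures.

81.5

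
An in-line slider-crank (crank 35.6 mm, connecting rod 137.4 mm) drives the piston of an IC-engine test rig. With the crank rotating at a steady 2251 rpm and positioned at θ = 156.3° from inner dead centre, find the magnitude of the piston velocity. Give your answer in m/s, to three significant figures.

2.57

ω = 2π·2251/60 = 235.7 rad/s
For an in-line slider-crank, x = r cosθ + √(L² − r² sin²θ), so v = −rω sinθ·[1 + r cosθ/√(L² − r² sin²θ)].
With r = 0.0356 m, L = 0.1374 m, θ = 156.3°: √(L² − r² sin²θ) = 0.13665 m.
v = −0.0356·235.7·0.40195·[1 + 0.0356·-0.91566/0.13665] = -2.5684 m/s.
|v| = 2.5684 m/s.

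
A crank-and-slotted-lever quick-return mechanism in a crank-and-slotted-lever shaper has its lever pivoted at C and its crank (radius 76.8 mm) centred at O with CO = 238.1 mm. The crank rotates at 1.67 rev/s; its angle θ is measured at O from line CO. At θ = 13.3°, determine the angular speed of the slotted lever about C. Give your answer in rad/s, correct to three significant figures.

ω = 10.49 rad/s (from 1.67 rev/s).
Crank pin A relative to C: A = (d + r cosθ, r sinθ); lever angle φ = atan2(r sinθ, d + r cosθ).
Differentiating tanφ: φ̇ = rω(d cosθ + r)/(d² + r² + 2dr cosθ).
d² + r² + 2dr cosθ = |CA|² = 0.0981811 m²;  d cosθ + r = +0.30851 m.
|ω_lever| = |0.0768·10.49·+0.30851| / 0.0981811 = 2.5322 rad/s.

2.53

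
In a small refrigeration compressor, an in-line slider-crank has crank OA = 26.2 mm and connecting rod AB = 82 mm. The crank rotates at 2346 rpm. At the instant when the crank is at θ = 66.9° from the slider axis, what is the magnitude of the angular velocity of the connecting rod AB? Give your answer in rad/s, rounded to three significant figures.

ω = 245.7 rad/s (converted from 2346 rpm).
The rod makes angle φ with the slider axis where L sinφ = r sinθ; differentiating, L cosφ·φ̇ = r ω cosθ.
L cosφ = √(L² − r² sin²θ) = 0.078379 m.
|ω_rod| = r ω |cosθ| / √(L² − r² sin²θ) = 0.0262·245.7·0.39234/0.078379 = 32.22 rad/s.

32.2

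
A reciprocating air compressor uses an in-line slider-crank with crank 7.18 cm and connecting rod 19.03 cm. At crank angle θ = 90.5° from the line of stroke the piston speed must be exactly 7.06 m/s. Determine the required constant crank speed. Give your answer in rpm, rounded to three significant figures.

942

For an in-line slider-crank, |v_piston| = rω|sinθ|·[1 + r cosθ/√(L² − r² sin²θ)].
With r = 0.0718 m, L = 0.1903 m, θ = 90.5°: the bracketed kinematic factor |dx/dθ| = 0.071542 m.
ω = v/|dx/dθ| = 7.06/0.071542 = 98.683 rad/s.
N = 60ω/(2π) = 942.36 rpm.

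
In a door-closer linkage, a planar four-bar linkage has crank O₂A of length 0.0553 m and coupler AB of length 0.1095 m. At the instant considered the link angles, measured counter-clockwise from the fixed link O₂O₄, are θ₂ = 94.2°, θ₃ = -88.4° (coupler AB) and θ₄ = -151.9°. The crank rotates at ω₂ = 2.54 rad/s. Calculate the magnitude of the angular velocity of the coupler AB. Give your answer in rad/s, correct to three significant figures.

1.31

ω₂ = 2.54 rad/s
Differentiating the loop-closure r₂e^{iθ₂}+r₃e^{iθ₃}=r₁+r₄e^{iθ₄} gives r₂ω₂e^{iθ₂}+r₃ω₃e^{iθ₃}=r₄ω₄e^{iθ₄}.
Eliminating the other unknown: ω₃ = r₂ω₂ sin(θ₄−θ₂) / [r₃ sin(θ₃−θ₄)].
Numerator sine = +0.91425; denominator sine = +0.89493.
Result = 0.0553·2.54·(+0.91425) / (0.1095·(+0.89493)) = +1.3104 rad/s; magnitude 1.3104 rad/s.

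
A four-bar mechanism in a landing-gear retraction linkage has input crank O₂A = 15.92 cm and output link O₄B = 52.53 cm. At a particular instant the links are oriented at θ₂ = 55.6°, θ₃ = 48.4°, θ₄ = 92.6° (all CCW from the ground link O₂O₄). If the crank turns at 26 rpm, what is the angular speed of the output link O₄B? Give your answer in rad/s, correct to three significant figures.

ω₂ = 2.723 rad/s (from 26 rpm).
Differentiating the loop-closure r₂e^{iθ₂}+r₃e^{iθ₃}=r₁+r₄e^{iθ₄} gives r₂ω₂e^{iθ₂}+r₃ω₃e^{iθ₃}=r₄ω₄e^{iθ₄}.
Eliminating the other unknown: ω₄ = r₂ω₂ sin(θ₂−θ₃) / [r₄ sin(θ₄−θ₃)].
Numerator sine = +0.12533; denominator sine = +0.69717.
Result = 0.1592·2.723·(+0.12533) / (0.5253·(+0.69717)) = +0.14834 rad/s; magnitude 0.14834 rad/s.

0.148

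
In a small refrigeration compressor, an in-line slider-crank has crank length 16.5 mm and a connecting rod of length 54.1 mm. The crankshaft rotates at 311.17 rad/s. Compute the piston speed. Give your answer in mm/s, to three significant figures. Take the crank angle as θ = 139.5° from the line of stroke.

2550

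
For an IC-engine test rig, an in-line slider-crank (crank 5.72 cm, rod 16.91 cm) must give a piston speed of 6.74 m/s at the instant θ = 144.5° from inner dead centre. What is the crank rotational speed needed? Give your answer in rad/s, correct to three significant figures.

For an in-line slider-crank, |v_piston| = rω|sinθ|·[1 + r cosθ/√(L² − r² sin²θ)].
With r = 0.0572 m, L = 0.1691 m, θ = 144.5°: the bracketed kinematic factor |dx/dθ| = 0.023887 m.
ω = v/|dx/dθ| = 6.74/0.023887 = 282.16 rad/s.

282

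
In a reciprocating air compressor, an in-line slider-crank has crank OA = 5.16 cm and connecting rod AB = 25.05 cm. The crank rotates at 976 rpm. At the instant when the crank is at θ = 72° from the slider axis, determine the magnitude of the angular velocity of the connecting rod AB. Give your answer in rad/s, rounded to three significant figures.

ω = 102.2 rad/s (converted from 976 rpm).
The rod makes angle φ with the slider axis where L sinφ = r sinθ; differentiating, L cosφ·φ̇ = r ω cosθ.
L cosφ = √(L² − r² sin²θ) = 0.24565 m.
|ω_rod| = r ω |cosθ| / √(L² − r² sin²θ) = 0.0516·102.2·0.30902/0.24565 = 6.6344 rad/s.

6.63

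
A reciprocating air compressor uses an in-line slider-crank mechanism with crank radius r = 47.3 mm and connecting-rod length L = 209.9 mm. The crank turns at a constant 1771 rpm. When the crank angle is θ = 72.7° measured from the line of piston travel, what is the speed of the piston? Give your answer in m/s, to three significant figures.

ω = 2π·1771/60 = 185.5 rad/s
For an in-line slider-crank, x = r cosθ + √(L² − r² sin²θ), so v = −rω sinθ·[1 + r cosθ/√(L² − r² sin²θ)].
With r = 0.0473 m, L = 0.2099 m, θ = 72.7°: √(L² − r² sin²θ) = 0.20498 m.
v = −0.0473·185.5·0.95476·[1 + 0.0473·0.29737/0.20498] = -8.9501 m/s.
|v| = 8.9501 m/s.

8.95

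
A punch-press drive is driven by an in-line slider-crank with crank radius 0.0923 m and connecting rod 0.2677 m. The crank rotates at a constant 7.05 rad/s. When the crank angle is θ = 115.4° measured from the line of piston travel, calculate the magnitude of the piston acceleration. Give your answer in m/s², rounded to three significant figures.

2.99

ω = 7.05 rad/s
x(θ) = r cosθ + √(L² − r² sin²θ); with ω constant, a = ω²·d²x/dθ².
d²x/dθ² = −r cosθ − r²(cos2θ)/√u − r⁴ sin²2θ/(4u^{3/2}),  u = L² − r² sin²θ = 0.0647114 m².
Substituting r = 0.0923 m, L = 0.2677 m, θ = 115.4°: d²x/dθ² = +0.060095 m.
a = ω²·d²x/dθ² = (7.05)²·(+0.060095) = +2.9869 m/s²;  |a| = 2.9869 m/s².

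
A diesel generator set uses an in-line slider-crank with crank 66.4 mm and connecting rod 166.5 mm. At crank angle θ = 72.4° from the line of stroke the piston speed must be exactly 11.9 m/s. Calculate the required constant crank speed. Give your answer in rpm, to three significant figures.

For an in-line slider-crank, |v_piston| = rω|sinθ|·[1 + r cosθ/√(L² − r² sin²θ)].
With r = 0.0664 m, L = 0.1665 m, θ = 72.4°: the bracketed kinematic factor |dx/dθ| = 0.071543 m.
ω = v/|dx/dθ| = 11.9/0.071543 = 166.33 rad/s.
N = 60ω/(2π) = 1588.4 rpm.

1590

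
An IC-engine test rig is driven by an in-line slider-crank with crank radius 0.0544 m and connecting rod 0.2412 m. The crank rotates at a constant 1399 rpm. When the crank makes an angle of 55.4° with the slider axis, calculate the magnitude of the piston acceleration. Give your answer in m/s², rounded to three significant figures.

571

ω = 2π·1399/60 = 146.5 rad/s
x(θ) = r cosθ + √(L² − r² sin²θ); with ω constant, a = ω²·d²x/dθ².
d²x/dθ² = −r cosθ − r²(cos2θ)/√u − r⁴ sin²2θ/(4u^{3/2}),  u = L² − r² sin²θ = 0.0561723 m².
Substituting r = 0.0544 m, L = 0.2412 m, θ = 55.4°: d²x/dθ² = -0.0266 m.
a = ω²·d²x/dθ² = (146.5)²·(-0.0266) = -570.93 m/s²;  |a| = 570.93 m/s².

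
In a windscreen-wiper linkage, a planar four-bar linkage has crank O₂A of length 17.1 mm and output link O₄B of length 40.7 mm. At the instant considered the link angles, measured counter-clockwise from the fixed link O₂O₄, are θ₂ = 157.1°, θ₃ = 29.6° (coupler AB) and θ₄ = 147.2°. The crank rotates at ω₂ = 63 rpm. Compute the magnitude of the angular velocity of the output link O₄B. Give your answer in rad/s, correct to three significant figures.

2.48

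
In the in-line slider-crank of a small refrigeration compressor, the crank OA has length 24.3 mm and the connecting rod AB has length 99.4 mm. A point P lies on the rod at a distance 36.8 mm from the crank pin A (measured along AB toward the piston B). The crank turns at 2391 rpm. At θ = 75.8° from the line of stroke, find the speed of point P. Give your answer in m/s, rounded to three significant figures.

ω = 250.4 rad/s.  Crank-pin speed |V_A| = rω = 6.0844 m/s, perpendicular to OA.
Rod angle: sinφ = −(r/L) sinθ ⇒ φ = -13.709°; ω_rod = −rω cosθ/√(L²−r²sin²θ) = -15.456 rad/s.
V_P = V_A + ω_rod × AP, with AP = 0.0368 m along the rod.
Components: V_Px = −rω sinθ − a·ω_rod·sinφ = -6.0332 m/s;  V_Py = rω cosθ + a·ω_rod·cosφ = +0.93997 m/s.
|V_P| = √(V_Px² + V_Py²) = 6.106 m/s.

6.11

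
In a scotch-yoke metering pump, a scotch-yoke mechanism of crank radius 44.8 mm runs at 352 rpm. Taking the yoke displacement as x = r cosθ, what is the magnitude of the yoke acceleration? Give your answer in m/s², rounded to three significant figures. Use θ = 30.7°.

52.3

ω = 36.86 rad/s (from 352 rpm).
x = r cosθ ⇒ ẍ = −rω² cosθ (ω constant).
|a| = rω²|cosθ| = 0.0448·(36.86)²·|cos 30.7°| = 52.341 m/s².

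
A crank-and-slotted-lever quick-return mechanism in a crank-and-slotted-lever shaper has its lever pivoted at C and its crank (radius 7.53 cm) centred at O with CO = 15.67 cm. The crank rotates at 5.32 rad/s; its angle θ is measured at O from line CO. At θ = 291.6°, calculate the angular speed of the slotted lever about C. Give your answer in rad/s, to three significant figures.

ω = 5.32 rad/s
Crank pin A relative to C: A = (d + r cosθ, r sinθ); lever angle φ = atan2(r sinθ, d + r cosθ).
Differentiating tanφ: φ̇ = rω(d cosθ + r)/(d² + r² + 2dr cosθ).
d² + r² + 2dr cosθ = |CA|² = 0.0389124 m²;  d cosθ + r = +0.13299 m.
|ω_lever| = |0.0753·5.32·+0.13299| / 0.0389124 = 1.3691 rad/s.

1.37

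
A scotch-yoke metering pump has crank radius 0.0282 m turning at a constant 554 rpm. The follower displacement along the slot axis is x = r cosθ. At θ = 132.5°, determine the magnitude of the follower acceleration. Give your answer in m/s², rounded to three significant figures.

ω = 58.01 rad/s (from 554 rpm).
x = r cosθ ⇒ ẍ = −rω² cosθ (ω constant).
|a| = rω²|cosθ| = 0.0282·(58.01)²·|cos 132.5°| = 64.122 m/s².

64.1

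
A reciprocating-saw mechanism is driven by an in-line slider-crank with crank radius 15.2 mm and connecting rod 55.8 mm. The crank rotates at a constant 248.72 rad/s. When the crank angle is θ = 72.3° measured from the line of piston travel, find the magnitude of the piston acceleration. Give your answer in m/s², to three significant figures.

71.5

ω = 248.7 rad/s
x(θ) = r cosθ + √(L² − r² sin²θ); with ω constant, a = ω²·d²x/dθ².
d²x/dθ² = −r cosθ − r²(cos2θ)/√u − r⁴ sin²2θ/(4u^{3/2}),  u = L² − r² sin²θ = 0.00290396 m².
Substituting r = 0.0152 m, L = 0.0558 m, θ = 72.3°: d²x/dθ² = -0.0011552 m.
a = ω²·d²x/dθ² = (248.7)²·(-0.0011552) = -71.46 m/s²;  |a| = 71.46 m/s².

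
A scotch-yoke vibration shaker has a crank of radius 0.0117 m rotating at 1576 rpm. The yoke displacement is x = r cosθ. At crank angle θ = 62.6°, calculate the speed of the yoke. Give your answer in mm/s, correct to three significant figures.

ω = 165 rad/s (from 1576 rpm).
x = r cosθ ⇒ ẋ = −rω sinθ.
|v| = rω|sinθ| = 0.0117·165·|sin 62.6°| = 1.7143 m/s = 1714.3 mm/s.

1710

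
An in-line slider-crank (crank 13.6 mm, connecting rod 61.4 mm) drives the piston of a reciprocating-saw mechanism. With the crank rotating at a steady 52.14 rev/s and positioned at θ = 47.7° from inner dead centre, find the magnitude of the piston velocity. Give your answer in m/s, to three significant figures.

ω = 2π·52.1 = 327.6 rad/s
For an in-line slider-crank, x = r cosθ + √(L² − r² sin²θ), so v = −rω sinθ·[1 + r cosθ/√(L² − r² sin²θ)].
With r = 0.0136 m, L = 0.0614 m, θ = 47.7°: √(L² − r² sin²θ) = 0.06057 m.
v = −0.0136·327.6·0.73963·[1 + 0.0136·0.67301/0.06057] = -3.7933 m/s.
|v| = 3.7933 m/s.

3.79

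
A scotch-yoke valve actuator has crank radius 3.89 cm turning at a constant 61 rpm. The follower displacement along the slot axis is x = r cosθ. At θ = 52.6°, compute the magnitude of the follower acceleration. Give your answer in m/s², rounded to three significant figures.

0.964

ω = 6.388 rad/s (from 61 rpm).
x = r cosθ ⇒ ẍ = −rω² cosθ (ω constant).
|a| = rω²|cosθ| = 0.0389·(6.388)²·|cos 52.6°| = 0.9641 m/s².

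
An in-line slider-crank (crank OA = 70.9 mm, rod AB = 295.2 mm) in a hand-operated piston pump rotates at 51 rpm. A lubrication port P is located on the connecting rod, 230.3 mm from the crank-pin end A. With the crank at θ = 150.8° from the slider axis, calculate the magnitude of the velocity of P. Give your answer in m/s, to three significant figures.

ω = 5.341 rad/s.  Crank-pin speed |V_A| = rω = 0.37866 m/s, perpendicular to OA.
Rod angle: sinφ = −(r/L) sinθ ⇒ φ = -6.729°; ω_rod = −rω cosθ/√(L²−r²sin²θ) = +1.1275 rad/s.
V_P = V_A + ω_rod × AP, with AP = 0.2303 m along the rod.
Components: V_Px = −rω sinθ − a·ω_rod·sinφ = -0.15431 m/s;  V_Py = rω cosθ + a·ω_rod·cosφ = -0.072669 m/s.
|V_P| = √(V_Px² + V_Py²) = 0.17056 m/s.

0.171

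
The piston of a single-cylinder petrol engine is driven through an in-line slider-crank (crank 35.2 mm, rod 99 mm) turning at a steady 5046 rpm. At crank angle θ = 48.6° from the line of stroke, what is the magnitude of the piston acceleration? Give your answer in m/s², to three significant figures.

6170

ω = 2π·5046/60 = 528.4 rad/s
x(θ) = r cosθ + √(L² − r² sin²θ); with ω constant, a = ω²·d²x/dθ².
d²x/dθ² = −r cosθ − r²(cos2θ)/√u − r⁴ sin²2θ/(4u^{3/2}),  u = L² − r² sin²θ = 0.00910383 m².
Substituting r = 0.0352 m, L = 0.099 m, θ = 48.6°: d²x/dθ² = -0.022086 m.
a = ω²·d²x/dθ² = (528.4)²·(-0.022086) = -6166.8 m/s²;  |a| = 6166.8 m/s².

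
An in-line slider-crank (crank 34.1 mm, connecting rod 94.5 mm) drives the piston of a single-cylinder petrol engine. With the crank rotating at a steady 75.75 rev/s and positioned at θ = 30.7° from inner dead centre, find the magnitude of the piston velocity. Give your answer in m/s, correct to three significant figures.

ω = 2π·75.8 = 476 rad/s
For an in-line slider-crank, x = r cosθ + √(L² − r² sin²θ), so v = −rω sinθ·[1 + r cosθ/√(L² − r² sin²θ)].
With r = 0.0341 m, L = 0.0945 m, θ = 30.7°: √(L² − r² sin²θ) = 0.092883 m.
v = −0.0341·476·0.51054·[1 + 0.0341·0.85985/0.092883] = -10.902 m/s.
|v| = 10.902 m/s.

10.9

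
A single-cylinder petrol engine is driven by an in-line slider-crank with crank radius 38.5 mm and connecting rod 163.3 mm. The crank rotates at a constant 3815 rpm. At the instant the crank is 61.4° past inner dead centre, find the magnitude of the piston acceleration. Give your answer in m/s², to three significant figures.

2150

ω = 2π·3815/60 = 399.5 rad/s
x(θ) = r cosθ + √(L² − r² sin²θ); with ω constant, a = ω²·d²x/dθ².
d²x/dθ² = −r cosθ − r²(cos2θ)/√u − r⁴ sin²2θ/(4u^{3/2}),  u = L² − r² sin²θ = 0.0255243 m².
Substituting r = 0.0385 m, L = 0.1633 m, θ = 61.4°: d²x/dθ² = -0.013499 m.
a = ω²·d²x/dθ² = (399.5)²·(-0.013499) = -2154.5 m/s²;  |a| = 2154.5 m/s².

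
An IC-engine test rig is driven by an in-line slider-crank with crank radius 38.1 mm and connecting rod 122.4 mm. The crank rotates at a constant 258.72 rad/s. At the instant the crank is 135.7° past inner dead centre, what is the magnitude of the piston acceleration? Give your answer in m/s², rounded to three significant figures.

ω = 258.7 rad/s
x(θ) = r cosθ + √(L² − r² sin²θ); with ω constant, a = ω²·d²x/dθ².
d²x/dθ² = −r cosθ − r²(cos2θ)/√u − r⁴ sin²2θ/(4u^{3/2}),  u = L² − r² sin²θ = 0.0142737 m².
Substituting r = 0.0381 m, L = 0.1224 m, θ = 135.7°: d²x/dθ² = +0.026662 m.
a = ω²·d²x/dθ² = (258.7)²·(+0.026662) = +1784.7 m/s²;  |a| = 1784.7 m/s².

1780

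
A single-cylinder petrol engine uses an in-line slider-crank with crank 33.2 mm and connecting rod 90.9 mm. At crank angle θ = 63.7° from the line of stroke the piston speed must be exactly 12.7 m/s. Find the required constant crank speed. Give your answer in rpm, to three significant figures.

3480

For an in-line slider-crank, |v_piston| = rω|sinθ|·[1 + r cosθ/√(L² − r² sin²θ)].
With r = 0.0332 m, L = 0.0909 m, θ = 63.7°: the bracketed kinematic factor |dx/dθ| = 0.034861 m.
ω = v/|dx/dθ| = 12.7/0.034861 = 364.31 rad/s.
N = 60ω/(2π) = 3478.9 rpm.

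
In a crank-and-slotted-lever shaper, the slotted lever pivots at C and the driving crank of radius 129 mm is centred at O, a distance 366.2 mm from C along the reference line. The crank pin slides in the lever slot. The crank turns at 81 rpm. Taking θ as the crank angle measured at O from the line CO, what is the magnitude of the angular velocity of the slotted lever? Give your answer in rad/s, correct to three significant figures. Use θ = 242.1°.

ω = 8.482 rad/s (from 81 rpm).
Crank pin A relative to C: A = (d + r cosθ, r sinθ); lever angle φ = atan2(r sinθ, d + r cosθ).
Differentiating tanφ: φ̇ = rω(d cosθ + r)/(d² + r² + 2dr cosθ).
d² + r² + 2dr cosθ = |CA|² = 0.106534 m²;  d cosθ + r = -0.042356 m.
|ω_lever| = |0.129·8.482·-0.042356| / 0.106534 = 0.43504 rad/s.

0.435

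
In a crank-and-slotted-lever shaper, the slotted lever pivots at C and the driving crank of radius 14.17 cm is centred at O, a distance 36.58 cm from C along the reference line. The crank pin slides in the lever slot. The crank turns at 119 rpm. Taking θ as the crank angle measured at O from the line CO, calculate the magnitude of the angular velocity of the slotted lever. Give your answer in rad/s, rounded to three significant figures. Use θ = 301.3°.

ω = 12.46 rad/s (from 119 rpm).
Crank pin A relative to C: A = (d + r cosθ, r sinθ); lever angle φ = atan2(r sinθ, d + r cosθ).
Differentiating tanφ: φ̇ = rω(d cosθ + r)/(d² + r² + 2dr cosθ).
d² + r² + 2dr cosθ = |CA|² = 0.207746 m²;  d cosθ + r = +0.33174 m.
|ω_lever| = |0.1417·12.46·+0.33174| / 0.207746 = 2.8198 rad/s.

2.82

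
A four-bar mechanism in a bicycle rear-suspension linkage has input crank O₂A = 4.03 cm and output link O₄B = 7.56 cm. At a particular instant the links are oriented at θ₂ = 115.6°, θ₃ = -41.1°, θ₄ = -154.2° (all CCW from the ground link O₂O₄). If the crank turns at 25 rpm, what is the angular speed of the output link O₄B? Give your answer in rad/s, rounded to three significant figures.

0.600

ω₂ = 2.618 rad/s (from 25 rpm).
Differentiating the loop-closure r₂e^{iθ₂}+r₃e^{iθ₃}=r₁+r₄e^{iθ₄} gives r₂ω₂e^{iθ₂}+r₃ω₃e^{iθ₃}=r₄ω₄e^{iθ₄}.
Eliminating the other unknown: ω₄ = r₂ω₂ sin(θ₂−θ₃) / [r₄ sin(θ₄−θ₃)].
Numerator sine = +0.39555; denominator sine = -0.91982.
Result = 0.0403·2.618·(+0.39555) / (0.0756·(-0.91982)) = -0.60013 rad/s; magnitude 0.60013 rad/s.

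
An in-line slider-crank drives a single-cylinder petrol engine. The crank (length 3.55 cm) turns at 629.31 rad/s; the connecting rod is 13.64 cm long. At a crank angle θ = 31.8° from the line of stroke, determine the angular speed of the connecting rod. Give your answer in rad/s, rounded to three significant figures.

141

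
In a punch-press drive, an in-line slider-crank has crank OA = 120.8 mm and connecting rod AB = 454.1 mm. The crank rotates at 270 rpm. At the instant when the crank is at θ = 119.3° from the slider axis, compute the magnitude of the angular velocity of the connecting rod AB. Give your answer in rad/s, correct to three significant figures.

3.78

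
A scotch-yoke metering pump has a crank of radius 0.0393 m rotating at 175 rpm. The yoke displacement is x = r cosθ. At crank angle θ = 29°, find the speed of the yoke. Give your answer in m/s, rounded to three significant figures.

ω = 18.33 rad/s (from 175 rpm).
x = r cosθ ⇒ ẋ = −rω sinθ.
|v| = rω|sinθ| = 0.0393·18.33·|sin 29°| = 0.34916 m/s.

0.349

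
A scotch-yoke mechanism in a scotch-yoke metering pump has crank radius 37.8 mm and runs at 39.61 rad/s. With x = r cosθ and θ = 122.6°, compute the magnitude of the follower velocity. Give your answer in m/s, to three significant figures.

ω = 39.61 rad/s
x = r cosθ ⇒ ẋ = −rω sinθ.
|v| = rω|sinθ| = 0.0378·39.61·|sin 122.6°| = 1.2614 m/s.

1.26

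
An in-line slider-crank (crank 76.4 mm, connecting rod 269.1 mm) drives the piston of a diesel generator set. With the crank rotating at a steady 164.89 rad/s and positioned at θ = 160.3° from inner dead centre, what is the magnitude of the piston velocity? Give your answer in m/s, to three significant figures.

3.11

ω = 164.9 rad/s
For an in-line slider-crank, x = r cosθ + √(L² − r² sin²θ), so v = −rω sinθ·[1 + r cosθ/√(L² − r² sin²θ)].
With r = 0.0764 m, L = 0.2691 m, θ = 160.3°: √(L² − r² sin²θ) = 0.26786 m.
v = −0.0764·164.9·0.33710·[1 + 0.0764·-0.94147/0.26786] = -3.1063 m/s.
|v| = 3.1063 m/s.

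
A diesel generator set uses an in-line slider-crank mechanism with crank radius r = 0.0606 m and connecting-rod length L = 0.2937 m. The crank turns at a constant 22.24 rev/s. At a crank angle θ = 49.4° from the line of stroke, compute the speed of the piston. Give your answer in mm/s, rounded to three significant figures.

7300

ω = 2π·22.2 = 139.7 rad/s
For an in-line slider-crank, x = r cosθ + √(L² − r² sin²θ), so v = −rω sinθ·[1 + r cosθ/√(L² − r² sin²θ)].
With r = 0.0606 m, L = 0.2937 m, θ = 49.4°: √(L² − r² sin²θ) = 0.29007 m.
v = −0.0606·139.7·0.75927·[1 + 0.0606·0.65077/0.29007] = -7.3037 m/s.
|v| = 7.3037 m/s = 7303.7 mm/s.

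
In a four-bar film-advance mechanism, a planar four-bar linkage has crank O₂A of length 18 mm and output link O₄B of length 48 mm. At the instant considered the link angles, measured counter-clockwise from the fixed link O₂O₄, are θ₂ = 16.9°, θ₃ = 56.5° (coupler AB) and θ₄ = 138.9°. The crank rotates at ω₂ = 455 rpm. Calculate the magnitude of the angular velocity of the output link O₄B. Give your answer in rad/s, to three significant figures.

11.5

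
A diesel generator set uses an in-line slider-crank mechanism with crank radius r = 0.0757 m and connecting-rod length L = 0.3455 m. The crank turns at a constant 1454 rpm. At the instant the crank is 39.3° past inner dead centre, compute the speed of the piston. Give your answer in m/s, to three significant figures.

8.55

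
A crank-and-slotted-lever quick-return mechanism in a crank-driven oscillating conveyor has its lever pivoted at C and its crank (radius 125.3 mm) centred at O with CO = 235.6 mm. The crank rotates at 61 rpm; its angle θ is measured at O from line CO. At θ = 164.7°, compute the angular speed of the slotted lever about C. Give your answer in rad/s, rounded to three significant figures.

5.72

ω = 6.388 rad/s (from 61 rpm).
Crank pin A relative to C: A = (d + r cosθ, r sinθ); lever angle φ = atan2(r sinθ, d + r cosθ).
Differentiating tanφ: φ̇ = rω(d cosθ + r)/(d² + r² + 2dr cosθ).
d² + r² + 2dr cosθ = |CA|² = 0.0142587 m²;  d cosθ + r = -0.10195 m.
|ω_lever| = |0.1253·6.388·-0.10195| / 0.0142587 = 5.7229 rad/s.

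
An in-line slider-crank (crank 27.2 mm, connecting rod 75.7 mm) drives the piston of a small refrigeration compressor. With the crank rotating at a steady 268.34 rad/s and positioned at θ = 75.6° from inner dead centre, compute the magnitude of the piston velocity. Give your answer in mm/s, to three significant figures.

ω = 268.3 rad/s
For an in-line slider-crank, x = r cosθ + √(L² − r² sin²θ), so v = −rω sinθ·[1 + r cosθ/√(L² − r² sin²θ)].
With r = 0.0272 m, L = 0.0757 m, θ = 75.6°: √(L² − r² sin²θ) = 0.070968 m.
v = −0.0272·268.3·0.96858·[1 + 0.0272·0.24869/0.070968] = -7.7434 m/s.
|v| = 7.7434 m/s = 7743.4 mm/s.

7740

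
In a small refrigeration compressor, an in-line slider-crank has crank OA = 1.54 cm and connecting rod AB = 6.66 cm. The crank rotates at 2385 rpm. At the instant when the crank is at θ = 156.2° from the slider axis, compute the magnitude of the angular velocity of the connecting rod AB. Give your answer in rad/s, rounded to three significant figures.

ω = 249.8 rad/s (converted from 2385 rpm).
The rod makes angle φ with the slider axis where L sinφ = r sinθ; differentiating, L cosφ·φ̇ = r ω cosθ.
L cosφ = √(L² − r² sin²θ) = 0.066309 m.
|ω_rod| = r ω |cosθ| / √(L² − r² sin²θ) = 0.0154·249.8·0.91496/0.066309 = 53.072 rad/s.

53.1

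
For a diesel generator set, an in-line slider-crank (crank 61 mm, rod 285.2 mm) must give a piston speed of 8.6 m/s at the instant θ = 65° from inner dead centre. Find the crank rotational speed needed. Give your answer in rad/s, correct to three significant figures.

142

For an in-line slider-crank, |v_piston| = rω|sinθ|·[1 + r cosθ/√(L² − r² sin²θ)].
With r = 0.061 m, L = 0.2852 m, θ = 65°: the bracketed kinematic factor |dx/dθ| = 0.060379 m.
ω = v/|dx/dθ| = 8.6/0.060379 = 142.43 rad/s.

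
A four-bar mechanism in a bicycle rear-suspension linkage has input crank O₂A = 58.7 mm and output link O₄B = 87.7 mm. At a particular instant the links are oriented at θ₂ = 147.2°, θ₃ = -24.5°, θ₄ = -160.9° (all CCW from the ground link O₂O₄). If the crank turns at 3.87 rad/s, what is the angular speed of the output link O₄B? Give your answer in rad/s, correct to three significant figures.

ω₂ = 3.87 rad/s
Differentiating the loop-closure r₂e^{iθ₂}+r₃e^{iθ₃}=r₁+r₄e^{iθ₄} gives r₂ω₂e^{iθ₂}+r₃ω₃e^{iθ₃}=r₄ω₄e^{iθ₄}.
Eliminating the other unknown: ω₄ = r₂ω₂ sin(θ₂−θ₃) / [r₄ sin(θ₄−θ₃)].
Numerator sine = +0.14436; denominator sine = -0.68962.
Result = 0.0587·3.87·(+0.14436) / (0.0877·(-0.68962)) = -0.54222 rad/s; magnitude 0.54222 rad/s.

0.542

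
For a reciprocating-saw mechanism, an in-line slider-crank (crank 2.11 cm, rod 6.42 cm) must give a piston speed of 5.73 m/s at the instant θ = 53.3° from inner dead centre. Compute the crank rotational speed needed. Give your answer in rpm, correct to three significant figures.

2690

For an in-line slider-crank, |v_piston| = rω|sinθ|·[1 + r cosθ/√(L² − r² sin²θ)].
With r = 0.0211 m, L = 0.0642 m, θ = 53.3°: the bracketed kinematic factor |dx/dθ| = 0.020362 m.
ω = v/|dx/dθ| = 5.73/0.020362 = 281.41 rad/s.
N = 60ω/(2π) = 2687.2 rpm.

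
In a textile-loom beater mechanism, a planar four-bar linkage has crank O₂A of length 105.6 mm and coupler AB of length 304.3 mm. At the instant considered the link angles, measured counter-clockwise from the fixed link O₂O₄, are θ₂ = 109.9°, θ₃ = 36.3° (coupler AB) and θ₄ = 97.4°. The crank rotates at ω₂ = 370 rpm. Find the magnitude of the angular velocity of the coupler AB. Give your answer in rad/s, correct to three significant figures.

3.32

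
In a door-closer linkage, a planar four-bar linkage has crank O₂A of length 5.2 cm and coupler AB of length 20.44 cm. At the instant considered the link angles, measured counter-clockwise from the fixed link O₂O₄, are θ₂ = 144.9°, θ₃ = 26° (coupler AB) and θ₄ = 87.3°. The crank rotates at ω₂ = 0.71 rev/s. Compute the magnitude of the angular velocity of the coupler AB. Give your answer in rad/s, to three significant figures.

ω₂ = 4.461 rad/s (from 0.71 rev/s).
Differentiating the loop-closure r₂e^{iθ₂}+r₃e^{iθ₃}=r₁+r₄e^{iθ₄} gives r₂ω₂e^{iθ₂}+r₃ω₃e^{iθ₃}=r₄ω₄e^{iθ₄}.
Eliminating the other unknown: ω₃ = r₂ω₂ sin(θ₄−θ₂) / [r₃ sin(θ₃−θ₄)].
Numerator sine = -0.84433; denominator sine = -0.87715.
Result = 0.052·4.461·(-0.84433) / (0.2044·(-0.87715)) = +1.0924 rad/s; magnitude 1.0924 rad/s.

1.09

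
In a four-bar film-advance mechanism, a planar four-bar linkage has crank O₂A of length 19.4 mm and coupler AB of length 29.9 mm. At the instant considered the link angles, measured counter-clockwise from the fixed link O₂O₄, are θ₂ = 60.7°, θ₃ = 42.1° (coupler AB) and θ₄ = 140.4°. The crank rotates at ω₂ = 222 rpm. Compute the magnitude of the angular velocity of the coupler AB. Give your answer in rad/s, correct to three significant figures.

15.0

ω₂ = 23.25 rad/s (from 222 rpm).
Differentiating the loop-closure r₂e^{iθ₂}+r₃e^{iθ₃}=r₁+r₄e^{iθ₄} gives r₂ω₂e^{iθ₂}+r₃ω₃e^{iθ₃}=r₄ω₄e^{iθ₄}.
Eliminating the other unknown: ω₃ = r₂ω₂ sin(θ₄−θ₂) / [r₃ sin(θ₃−θ₄)].
Numerator sine = +0.98389; denominator sine = -0.98953.
Result = 0.0194·23.25·(+0.98389) / (0.0299·(-0.98953)) = -14.998 rad/s; magnitude 14.998 rad/s.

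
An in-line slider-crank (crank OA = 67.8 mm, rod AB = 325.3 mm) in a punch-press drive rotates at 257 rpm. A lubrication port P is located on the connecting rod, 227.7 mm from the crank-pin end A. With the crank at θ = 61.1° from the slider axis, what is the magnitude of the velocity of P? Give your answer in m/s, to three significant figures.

1.73

ω = 26.91 rad/s.  Crank-pin speed |V_A| = rω = 1.8247 m/s, perpendicular to OA.
Rod angle: sinφ = −(r/L) sinθ ⇒ φ = -10.513°; ω_rod = −rω cosθ/√(L²−r²sin²θ) = -2.7572 rad/s.
V_P = V_A + ω_rod × AP, with AP = 0.2277 m along the rod.
Components: V_Px = −rω sinθ − a·ω_rod·sinφ = -1.712 m/s;  V_Py = rω cosθ + a·ω_rod·cosφ = +0.26458 m/s.
|V_P| = √(V_Px² + V_Py²) = 1.7323 m/s.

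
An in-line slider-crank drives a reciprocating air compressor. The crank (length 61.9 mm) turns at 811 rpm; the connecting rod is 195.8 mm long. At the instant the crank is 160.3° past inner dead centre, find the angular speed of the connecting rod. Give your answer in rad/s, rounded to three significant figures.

25.4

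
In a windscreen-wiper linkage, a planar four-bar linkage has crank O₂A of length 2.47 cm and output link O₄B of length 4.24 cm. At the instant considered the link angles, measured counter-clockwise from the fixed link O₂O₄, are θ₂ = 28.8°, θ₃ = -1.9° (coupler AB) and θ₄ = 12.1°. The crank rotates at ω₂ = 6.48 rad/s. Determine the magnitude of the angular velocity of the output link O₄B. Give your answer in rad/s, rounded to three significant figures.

ω₂ = 6.48 rad/s
Differentiating the loop-closure r₂e^{iθ₂}+r₃e^{iθ₃}=r₁+r₄e^{iθ₄} gives r₂ω₂e^{iθ₂}+r₃ω₃e^{iθ₃}=r₄ω₄e^{iθ₄}.
Eliminating the other unknown: ω₄ = r₂ω₂ sin(θ₂−θ₃) / [r₄ sin(θ₄−θ₃)].
Numerator sine = +0.51054; denominator sine = +0.24192.
Result = 0.0247·6.48·(+0.51054) / (0.0424·(+0.24192)) = +7.9664 rad/s; magnitude 7.9664 rad/s.

7.97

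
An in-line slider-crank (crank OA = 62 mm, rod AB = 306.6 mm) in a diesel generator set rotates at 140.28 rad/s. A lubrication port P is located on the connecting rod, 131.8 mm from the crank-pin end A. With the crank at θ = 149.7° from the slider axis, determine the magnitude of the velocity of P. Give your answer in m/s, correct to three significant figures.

5.90

ω = 140.3 rad/s.  Crank-pin speed |V_A| = rω = 8.6974 m/s, perpendicular to OA.
Rod angle: sinφ = −(r/L) sinθ ⇒ φ = -5.856°; ω_rod = −rω cosθ/√(L²−r²sin²θ) = +24.621 rad/s.
V_P = V_A + ω_rod × AP, with AP = 0.1318 m along the rod.
Components: V_Px = −rω sinθ − a·ω_rod·sinφ = -4.057 m/s;  V_Py = rω cosθ + a·ω_rod·cosφ = -4.2812 m/s.
|V_P| = √(V_Px² + V_Py²) = 5.8981 m/s.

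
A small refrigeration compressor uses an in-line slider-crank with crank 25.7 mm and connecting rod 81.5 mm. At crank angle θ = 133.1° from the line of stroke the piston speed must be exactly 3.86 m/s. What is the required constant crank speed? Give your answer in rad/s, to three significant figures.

264

For an in-line slider-crank, |v_piston| = rω|sinθ|·[1 + r cosθ/√(L² − r² sin²θ)].
With r = 0.0257 m, L = 0.0815 m, θ = 133.1°: the bracketed kinematic factor |dx/dθ| = 0.01461 m.
ω = v/|dx/dθ| = 3.86/0.01461 = 264.2 rad/s.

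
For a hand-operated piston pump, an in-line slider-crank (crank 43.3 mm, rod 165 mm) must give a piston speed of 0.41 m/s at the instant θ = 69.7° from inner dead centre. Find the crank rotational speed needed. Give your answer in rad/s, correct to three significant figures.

9.23

For an in-line slider-crank, |v_piston| = rω|sinθ|·[1 + r cosθ/√(L² − r² sin²θ)].
With r = 0.0433 m, L = 0.165 m, θ = 69.7°: the bracketed kinematic factor |dx/dθ| = 0.044425 m.
ω = v/|dx/dθ| = 0.41/0.044425 = 9.229 rad/s.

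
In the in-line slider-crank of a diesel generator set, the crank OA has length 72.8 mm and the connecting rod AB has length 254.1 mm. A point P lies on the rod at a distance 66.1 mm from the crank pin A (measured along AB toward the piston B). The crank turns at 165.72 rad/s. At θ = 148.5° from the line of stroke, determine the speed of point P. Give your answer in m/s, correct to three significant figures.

9.63

ω = 165.7 rad/s.  Crank-pin speed |V_A| = rω = 12.064 m/s, perpendicular to OA.
Rod angle: sinφ = −(r/L) sinθ ⇒ φ = -8.609°; ω_rod = −rω cosθ/√(L²−r²sin²θ) = +40.944 rad/s.
V_P = V_A + ω_rod × AP, with AP = 0.0661 m along the rod.
Components: V_Px = −rω sinθ − a·ω_rod·sinφ = -5.8985 m/s;  V_Py = rω cosθ + a·ω_rod·cosφ = -7.6107 m/s.
|V_P| = √(V_Px² + V_Py²) = 9.6289 m/s.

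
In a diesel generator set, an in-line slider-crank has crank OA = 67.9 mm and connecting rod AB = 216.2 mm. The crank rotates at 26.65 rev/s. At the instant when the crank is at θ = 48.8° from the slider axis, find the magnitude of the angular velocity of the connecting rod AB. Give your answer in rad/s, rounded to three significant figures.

35.6

ω = 167.4 rad/s (converted from 26.65 rev/s).
The rod makes angle φ with the slider axis where L sinφ = r sinθ; differentiating, L cosφ·φ̇ = r ω cosθ.
L cosφ = √(L² − r² sin²θ) = 0.21008 m.
|ω_rod| = r ω |cosθ| / √(L² − r² sin²θ) = 0.0679·167.4·0.65869/0.21008 = 35.649 rad/s.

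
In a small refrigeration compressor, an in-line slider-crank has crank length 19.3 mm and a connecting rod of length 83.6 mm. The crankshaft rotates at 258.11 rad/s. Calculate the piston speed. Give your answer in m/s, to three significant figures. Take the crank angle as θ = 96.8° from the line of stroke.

4.81

ω = 258.1 rad/s
For an in-line slider-crank, x = r cosθ + √(L² − r² sin²θ), so v = −rω sinθ·[1 + r cosθ/√(L² − r² sin²θ)].
With r = 0.0193 m, L = 0.0836 m, θ = 96.8°: √(L² − r² sin²θ) = 0.081374 m.
v = −0.0193·258.1·0.99297·[1 + 0.0193·-0.11840/0.081374] = -4.8076 m/s.
|v| = 4.8076 m/s.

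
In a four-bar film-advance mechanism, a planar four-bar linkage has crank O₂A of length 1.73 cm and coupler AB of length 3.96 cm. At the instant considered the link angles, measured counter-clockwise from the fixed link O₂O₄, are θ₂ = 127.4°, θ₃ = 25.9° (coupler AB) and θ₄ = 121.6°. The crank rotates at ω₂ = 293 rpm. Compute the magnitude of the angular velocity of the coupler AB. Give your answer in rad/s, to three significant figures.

ω₂ = 30.68 rad/s (from 293 rpm).
Differentiating the loop-closure r₂e^{iθ₂}+r₃e^{iθ₃}=r₁+r₄e^{iθ₄} gives r₂ω₂e^{iθ₂}+r₃ω₃e^{iθ₃}=r₄ω₄e^{iθ₄}.
Eliminating the other unknown: ω₃ = r₂ω₂ sin(θ₄−θ₂) / [r₃ sin(θ₃−θ₄)].
Numerator sine = -0.10106; denominator sine = -0.99506.
Result = 0.0173·30.68·(-0.10106) / (0.0396·(-0.99506)) = +1.3613 rad/s; magnitude 1.3613 rad/s.

1.36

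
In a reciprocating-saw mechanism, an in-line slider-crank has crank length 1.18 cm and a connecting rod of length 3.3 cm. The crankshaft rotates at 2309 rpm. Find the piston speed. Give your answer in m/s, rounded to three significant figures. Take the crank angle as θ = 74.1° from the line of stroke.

3.03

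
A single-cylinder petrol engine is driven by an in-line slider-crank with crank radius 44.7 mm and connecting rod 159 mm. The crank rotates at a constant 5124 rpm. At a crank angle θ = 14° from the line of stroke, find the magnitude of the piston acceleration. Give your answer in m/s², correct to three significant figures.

15700

ω = 2π·5124/60 = 536.6 rad/s
x(θ) = r cosθ + √(L² − r² sin²θ); with ω constant, a = ω²·d²x/dθ².
d²x/dθ² = −r cosθ − r²(cos2θ)/√u − r⁴ sin²2θ/(4u^{3/2}),  u = L² − r² sin²θ = 0.0251641 m².
Substituting r = 0.0447 m, L = 0.159 m, θ = 14°: d²x/dθ² = -0.054549 m.
a = ω²·d²x/dθ² = (536.6)²·(-0.054549) = -15706 m/s²;  |a| = 15706 m/s².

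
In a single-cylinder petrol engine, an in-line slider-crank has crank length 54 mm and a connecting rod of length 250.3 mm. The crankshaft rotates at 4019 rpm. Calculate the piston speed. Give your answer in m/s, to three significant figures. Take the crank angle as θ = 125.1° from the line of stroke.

16.3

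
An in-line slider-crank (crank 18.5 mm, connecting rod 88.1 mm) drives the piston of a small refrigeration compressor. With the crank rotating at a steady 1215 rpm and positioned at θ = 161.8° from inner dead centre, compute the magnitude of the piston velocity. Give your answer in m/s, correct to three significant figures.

ω = 2π·1215/60 = 127.2 rad/s
For an in-line slider-crank, x = r cosθ + √(L² − r² sin²θ), so v = −rω sinθ·[1 + r cosθ/√(L² − r² sin²θ)].
With r = 0.0185 m, L = 0.0881 m, θ = 161.8°: √(L² − r² sin²θ) = 0.08791 m.
v = −0.0185·127.2·0.31233·[1 + 0.0185·-0.94997/0.08791] = -0.58821 m/s.
|v| = 0.58821 m/s.

0.588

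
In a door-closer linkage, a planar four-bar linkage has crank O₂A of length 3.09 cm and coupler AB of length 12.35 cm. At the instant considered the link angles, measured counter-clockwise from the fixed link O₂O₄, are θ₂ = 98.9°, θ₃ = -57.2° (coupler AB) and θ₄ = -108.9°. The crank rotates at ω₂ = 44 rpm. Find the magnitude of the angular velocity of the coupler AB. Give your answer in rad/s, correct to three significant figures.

ω₂ = 4.608 rad/s (from 44 rpm).
Differentiating the loop-closure r₂e^{iθ₂}+r₃e^{iθ₃}=r₁+r₄e^{iθ₄} gives r₂ω₂e^{iθ₂}+r₃ω₃e^{iθ₃}=r₄ω₄e^{iθ₄}.
Eliminating the other unknown: ω₃ = r₂ω₂ sin(θ₄−θ₂) / [r₃ sin(θ₃−θ₄)].
Numerator sine = +0.46639; denominator sine = +0.78478.
Result = 0.0309·4.608·(+0.46639) / (0.1235·(+0.78478)) = +0.68513 rad/s; magnitude 0.68513 rad/s.

0.685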